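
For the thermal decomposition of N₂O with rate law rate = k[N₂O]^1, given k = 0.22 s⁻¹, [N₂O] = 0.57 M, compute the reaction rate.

0.1254 M/s

Step 1: Identify the rate law: rate = k[N₂O]^1
Step 2: Substitute values: rate = 0.22 × (0.57)^1
Step 3: Calculate: rate = 0.22 × 0.57 = 0.1254 M/s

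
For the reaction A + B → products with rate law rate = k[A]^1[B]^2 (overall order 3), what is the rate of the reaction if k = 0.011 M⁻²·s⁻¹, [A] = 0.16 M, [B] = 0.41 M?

0.0002959 M/s

Step 1: The rate law is rate = k[A]^1[B]^2, overall order = 1+2 = 3
Step 2: Substitute values: rate = 0.011 × (0.16)^1 × (0.41)^2
Step 3: rate = 0.011 × 0.16 × 0.1681 = 0.000295856 M/s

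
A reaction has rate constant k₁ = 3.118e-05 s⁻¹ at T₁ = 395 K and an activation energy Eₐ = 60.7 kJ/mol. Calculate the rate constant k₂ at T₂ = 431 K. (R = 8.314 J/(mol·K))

1.460e-04 s⁻¹

Step 1: Use the two-temperature Arrhenius form: ln(k₂/k₁) = -Eₐ/R × (1/T₂ - 1/T₁)
Step 2: Convert Eₐ to J/mol: 60.7 kJ/mol = 60700 J/mol
Step 3: 1/T₂ - 1/T₁ = 1/431 - 1/395 = -2.114600e-04 K⁻¹
Step 4: ln(k₂/k₁) = -60700/8.314 × -2.114600e-04 = 1.54386
Step 5: k₂ = k₁ × exp(1.54386) = 3.118e-05 × 4.68263e+00 = 1.460e-04 s⁻¹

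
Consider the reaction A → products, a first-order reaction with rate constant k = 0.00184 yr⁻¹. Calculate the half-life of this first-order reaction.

376.7 yr

Step 1: For a first-order reaction, t₁/₂ = ln(2)/k
Step 2: t₁/₂ = ln(2)/0.00184
Step 3: t₁/₂ = 0.6931/0.00184 = 376.7 yr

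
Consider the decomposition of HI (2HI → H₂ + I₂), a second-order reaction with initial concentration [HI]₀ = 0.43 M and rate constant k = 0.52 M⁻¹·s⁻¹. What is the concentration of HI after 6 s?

0.1836 M

Step 1: For a second-order reaction: 1/[HI] = 1/[HI]₀ + kt
Step 2: 1/[HI] = 1/0.43 + 0.52 × 6
Step 3: 1/[HI] = 2.326 + 3.12 = 5.446
Step 4: [HI] = 1/5.446 = 0.1836 M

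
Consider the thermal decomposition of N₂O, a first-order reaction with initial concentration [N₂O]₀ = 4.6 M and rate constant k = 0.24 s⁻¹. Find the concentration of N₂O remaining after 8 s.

0.6744 M

Step 1: For a first-order reaction: [N₂O] = [N₂O]₀ × e^(-kt)
Step 2: [N₂O] = 4.6 × e^(-0.24 × 8)
Step 3: [N₂O] = 4.6 × e^(-1.92)
Step 4: [N₂O] = 4.6 × 0.146607 = 0.6744 M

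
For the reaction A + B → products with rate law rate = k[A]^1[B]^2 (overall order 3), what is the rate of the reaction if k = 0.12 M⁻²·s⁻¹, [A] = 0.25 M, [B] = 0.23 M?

0.001587 M/s

Step 1: The rate law is rate = k[A]^1[B]^2, overall order = 1+2 = 3
Step 2: Substitute values: rate = 0.12 × (0.25)^1 × (0.23)^2
Step 3: rate = 0.12 × 0.25 × 0.0529 = 0.001587 M/s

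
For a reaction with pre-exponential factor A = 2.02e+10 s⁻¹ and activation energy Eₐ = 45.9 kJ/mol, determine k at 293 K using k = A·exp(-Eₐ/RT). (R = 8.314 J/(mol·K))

1.33e+02 s⁻¹

Step 1: Use the Arrhenius equation: k = A × exp(-Eₐ/RT)
Step 2: Convert Eₐ to J/mol: 45.9 kJ/mol = 45900 J/mol
Step 3: Calculate the exponent: -Eₐ/(RT) = -45900/(8.314 × 293) = -18.84235
Step 4: k = 2.02e+10 × exp(-18.84235)
Step 5: k = 2.02e+10 × 6.55951e-09 = 1.3250e+02 s⁻¹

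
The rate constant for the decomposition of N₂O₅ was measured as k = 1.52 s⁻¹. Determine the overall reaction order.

first order (1)

Step 1: The units of k for an nth-order reaction are (concentration)^(1-n)·(time)⁻¹.
Step 2: Here k has units s⁻¹, so the concentration exponent is 0.
Step 3: 1 - n = 0 ⇒ n = 1. The reaction is first order.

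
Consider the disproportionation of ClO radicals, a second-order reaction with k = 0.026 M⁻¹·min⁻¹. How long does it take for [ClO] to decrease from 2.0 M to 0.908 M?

23.13 min

Step 1: For second-order: t = (1/[ClO] - 1/[ClO]₀)/k
Step 2: t = (1/0.908 - 1/2.0)/0.026
Step 3: t = (1.101 - 0.5)/0.026
Step 4: t = 0.6013/0.026 = 23.13 min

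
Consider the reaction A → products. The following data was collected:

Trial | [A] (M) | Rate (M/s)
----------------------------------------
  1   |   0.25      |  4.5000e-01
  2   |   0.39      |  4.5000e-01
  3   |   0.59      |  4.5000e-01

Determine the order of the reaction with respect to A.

zeroth order (0)

Step 1: Compare trials - when concentration changes, rate stays constant.
Step 2: rate₂/rate₁ = 4.5000e-01/4.5000e-01 = 1
Step 3: [A]₂/[A]₁ = 0.39/0.25 = 1.56
Step 4: Since rate ratio ≈ (conc ratio)^0, the reaction is zeroth order.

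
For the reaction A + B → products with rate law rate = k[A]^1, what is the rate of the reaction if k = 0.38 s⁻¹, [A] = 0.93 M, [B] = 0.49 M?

0.3534 M/s

Step 1: The rate law is rate = k[A]^1
Step 2: Note that the rate does not depend on [B] (zero order in B).
Step 3: rate = 0.38 × (0.93)^1 = 0.3534 M/s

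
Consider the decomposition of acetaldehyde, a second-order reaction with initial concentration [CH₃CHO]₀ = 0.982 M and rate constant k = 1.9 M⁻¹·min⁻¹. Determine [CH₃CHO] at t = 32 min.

0.01618 M

Step 1: For a second-order reaction: 1/[CH₃CHO] = 1/[CH₃CHO]₀ + kt
Step 2: 1/[CH₃CHO] = 1/0.982 + 1.9 × 32
Step 3: 1/[CH₃CHO] = 1.018 + 60.8 = 61.82
Step 4: [CH₃CHO] = 1/61.82 = 0.01618 M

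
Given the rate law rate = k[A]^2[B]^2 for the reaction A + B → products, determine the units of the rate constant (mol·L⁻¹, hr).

(mol·L⁻¹)⁻³·hr⁻¹

Step 1: Overall order = 2 + 2 = 4.
Step 2: rate has units mol·L⁻¹·hr⁻¹; [A]^2[B]^2 has units (mol·L⁻¹)^4.
Step 3: k = rate/([A]^2[B]^2), so units of k = (mol·L⁻¹)^(1-4)·hr⁻¹ = (mol·L⁻¹)⁻³·hr⁻¹.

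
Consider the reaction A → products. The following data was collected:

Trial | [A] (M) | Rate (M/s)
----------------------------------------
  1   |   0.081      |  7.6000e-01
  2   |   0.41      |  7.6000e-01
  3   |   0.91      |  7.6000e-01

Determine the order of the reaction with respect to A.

zeroth order (0)

Step 1: Compare trials - when concentration changes, rate stays constant.
Step 2: rate₂/rate₁ = 7.6000e-01/7.6000e-01 = 1
Step 3: [A]₂/[A]₁ = 0.41/0.081 = 5.062
Step 4: Since rate ratio ≈ (conc ratio)^0, the reaction is zeroth order.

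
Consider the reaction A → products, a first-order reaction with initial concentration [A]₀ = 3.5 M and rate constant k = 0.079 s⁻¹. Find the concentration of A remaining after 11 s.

1.468 M

Step 1: For a first-order reaction: [A] = [A]₀ × e^(-kt)
Step 2: [A] = 3.5 × e^(-0.079 × 11)
Step 3: [A] = 3.5 × e^(-0.869)
Step 4: [A] = 3.5 × 0.419371 = 1.468 M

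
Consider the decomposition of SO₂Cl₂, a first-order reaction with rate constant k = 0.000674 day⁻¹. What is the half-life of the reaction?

1028 day

Step 1: For a first-order reaction, t₁/₂ = ln(2)/k
Step 2: t₁/₂ = ln(2)/0.000674
Step 3: t₁/₂ = 0.6931/0.000674 = 1028 day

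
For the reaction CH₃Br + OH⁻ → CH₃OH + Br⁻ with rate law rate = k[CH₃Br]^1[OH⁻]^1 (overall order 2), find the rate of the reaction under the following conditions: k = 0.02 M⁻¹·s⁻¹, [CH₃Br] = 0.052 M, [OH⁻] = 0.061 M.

6.344e-05 M/s

Step 1: The rate law is rate = k[CH₃Br]^1[OH⁻]^1, overall order = 1+1 = 2
Step 2: Substitute values: rate = 0.02 × (0.052)^1 × (0.061)^1
Step 3: rate = 0.02 × 0.052 × 0.061 = 6.344e-05 M/s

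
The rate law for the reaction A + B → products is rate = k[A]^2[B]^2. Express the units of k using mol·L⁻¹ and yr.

(mol·L⁻¹)⁻³·yr⁻¹

Step 1: Overall order = 2 + 2 = 4.
Step 2: rate has units mol·L⁻¹·yr⁻¹; [A]^2[B]^2 has units (mol·L⁻¹)^4.
Step 3: k = rate/([A]^2[B]^2), so units of k = (mol·L⁻¹)^(1-4)·yr⁻¹ = (mol·L⁻¹)⁻³·yr⁻¹.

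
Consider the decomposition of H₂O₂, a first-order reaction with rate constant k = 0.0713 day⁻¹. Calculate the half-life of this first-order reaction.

9.722 day

Step 1: For a first-order reaction, t₁/₂ = ln(2)/k
Step 2: t₁/₂ = ln(2)/0.0713
Step 3: t₁/₂ = 0.6931/0.0713 = 9.722 day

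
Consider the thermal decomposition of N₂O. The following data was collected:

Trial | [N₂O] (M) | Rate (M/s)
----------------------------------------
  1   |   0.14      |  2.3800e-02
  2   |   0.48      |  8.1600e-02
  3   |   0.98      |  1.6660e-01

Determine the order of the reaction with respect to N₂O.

first order (1)

Step 1: Compare trials to find order n where rate₂/rate₁ = ([N₂O]₂/[N₂O]₁)^n
Step 2: rate₂/rate₁ = 8.1600e-02/2.3800e-02 = 3.429
Step 3: [N₂O]₂/[N₂O]₁ = 0.48/0.14 = 3.429
Step 4: n = ln(3.429)/ln(3.429) = 1.00 ≈ 1
Step 5: The reaction is first order in N₂O.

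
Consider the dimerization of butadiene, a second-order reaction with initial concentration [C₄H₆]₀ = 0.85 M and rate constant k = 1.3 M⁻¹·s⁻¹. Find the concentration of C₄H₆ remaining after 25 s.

0.02969 M

Step 1: For a second-order reaction: 1/[C₄H₆] = 1/[C₄H₆]₀ + kt
Step 2: 1/[C₄H₆] = 1/0.85 + 1.3 × 25
Step 3: 1/[C₄H₆] = 1.176 + 32.5 = 33.68
Step 4: [C₄H₆] = 1/33.68 = 0.02969 M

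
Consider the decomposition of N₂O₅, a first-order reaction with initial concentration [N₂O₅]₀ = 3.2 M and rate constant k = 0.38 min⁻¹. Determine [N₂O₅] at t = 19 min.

0.002342 M

Step 1: For a first-order reaction: [N₂O₅] = [N₂O₅]₀ × e^(-kt)
Step 2: [N₂O₅] = 3.2 × e^(-0.38 × 19)
Step 3: [N₂O₅] = 3.2 × e^(-7.22)
Step 4: [N₂O₅] = 3.2 × 0.000731802 = 0.002342 M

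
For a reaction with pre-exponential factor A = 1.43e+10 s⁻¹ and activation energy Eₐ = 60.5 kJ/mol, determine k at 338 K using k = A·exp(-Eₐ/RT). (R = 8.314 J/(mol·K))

6.39e+00 s⁻¹

Step 1: Use the Arrhenius equation: k = A × exp(-Eₐ/RT)
Step 2: Convert Eₐ to J/mol: 60.5 kJ/mol = 60500 J/mol
Step 3: Calculate the exponent: -Eₐ/(RT) = -60500/(8.314 × 338) = -21.52924
Step 4: k = 1.43e+10 × exp(-21.52924)
Step 5: k = 1.43e+10 × 4.46653e-10 = 6.3871e+00 s⁻¹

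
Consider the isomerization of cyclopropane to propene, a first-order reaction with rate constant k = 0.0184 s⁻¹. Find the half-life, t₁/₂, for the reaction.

37.67 s

Step 1: For a first-order reaction, t₁/₂ = ln(2)/k
Step 2: t₁/₂ = ln(2)/0.0184
Step 3: t₁/₂ = 0.6931/0.0184 = 37.67 s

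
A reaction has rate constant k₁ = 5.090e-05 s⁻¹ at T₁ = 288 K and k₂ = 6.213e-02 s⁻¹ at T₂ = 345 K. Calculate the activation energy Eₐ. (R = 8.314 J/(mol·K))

103.0 kJ/mol

Step 1: Use the two-temperature Arrhenius form: ln(k₂/k₁) = -Eₐ/R × (1/T₂ - 1/T₁)
Step 2: ln(k₂/k₁) = ln(6.213e-02/5.090e-05) = ln(1220.63) = 7.10712
Step 3: 1/T₂ - 1/T₁ = 1/345 - 1/288 = -5.736715e-04 K⁻¹
Step 4: Eₐ = -R × ln(k₂/k₁) / (1/T₂ - 1/T₁) = -8.314 × 7.10712 / -5.736715e-04
Step 5: Eₐ = 1.0300e+05 J/mol = 103.0 kJ/mol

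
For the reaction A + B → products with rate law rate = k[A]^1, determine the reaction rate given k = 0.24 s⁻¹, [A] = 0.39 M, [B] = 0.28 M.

0.0936 M/s

Step 1: The rate law is rate = k[A]^1
Step 2: Note that the rate does not depend on [B] (zero order in B).
Step 3: rate = 0.24 × (0.39)^1 = 0.0936 M/s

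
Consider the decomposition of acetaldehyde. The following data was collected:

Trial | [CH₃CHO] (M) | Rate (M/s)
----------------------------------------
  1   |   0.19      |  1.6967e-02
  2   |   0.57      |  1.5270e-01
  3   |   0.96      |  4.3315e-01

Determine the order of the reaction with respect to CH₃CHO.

second order (2)

Step 1: Compare trials to find order n where rate₂/rate₁ = ([CH₃CHO]₂/[CH₃CHO]₁)^n
Step 2: rate₂/rate₁ = 1.5270e-01/1.6967e-02 = 9
Step 3: [CH₃CHO]₂/[CH₃CHO]₁ = 0.57/0.19 = 3
Step 4: n = ln(9)/ln(3) = 2.00 ≈ 2
Step 5: The reaction is second order in CH₃CHO.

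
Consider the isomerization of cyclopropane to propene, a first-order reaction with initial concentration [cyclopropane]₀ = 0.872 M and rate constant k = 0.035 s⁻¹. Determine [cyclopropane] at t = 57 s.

0.1186 M

Step 1: For a first-order reaction: [cyclopropane] = [cyclopropane]₀ × e^(-kt)
Step 2: [cyclopropane] = 0.872 × e^(-0.035 × 57)
Step 3: [cyclopropane] = 0.872 × e^(-1.995)
Step 4: [cyclopropane] = 0.872 × 0.136014 = 0.1186 M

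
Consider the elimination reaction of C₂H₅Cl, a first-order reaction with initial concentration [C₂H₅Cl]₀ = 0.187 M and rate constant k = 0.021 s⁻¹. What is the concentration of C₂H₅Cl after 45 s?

0.07268 M

Step 1: For a first-order reaction: [C₂H₅Cl] = [C₂H₅Cl]₀ × e^(-kt)
Step 2: [C₂H₅Cl] = 0.187 × e^(-0.021 × 45)
Step 3: [C₂H₅Cl] = 0.187 × e^(-0.945)
Step 4: [C₂H₅Cl] = 0.187 × 0.38868 = 0.07268 M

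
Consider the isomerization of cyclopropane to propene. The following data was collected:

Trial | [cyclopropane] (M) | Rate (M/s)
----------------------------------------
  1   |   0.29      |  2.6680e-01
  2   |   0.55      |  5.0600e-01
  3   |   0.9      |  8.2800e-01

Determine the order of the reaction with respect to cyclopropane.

first order (1)

Step 1: Compare trials to find order n where rate₂/rate₁ = ([cyclopropane]₂/[cyclopropane]₁)^n
Step 2: rate₂/rate₁ = 5.0600e-01/2.6680e-01 = 1.897
Step 3: [cyclopropane]₂/[cyclopropane]₁ = 0.55/0.29 = 1.897
Step 4: n = ln(1.897)/ln(1.897) = 1.00 ≈ 1
Step 5: The reaction is first order in cyclopropane.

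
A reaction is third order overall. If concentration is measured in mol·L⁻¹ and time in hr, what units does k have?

(mol·L⁻¹)⁻²·hr⁻¹

Step 1: For overall order n, rate = k × (concentration)^n.
Step 2: Rate has units mol·L⁻¹·hr⁻¹; concentration term has units (mol·L⁻¹)^3.
Step 3: k = rate / (concentration)^n, so units of k = (mol·L⁻¹)^(1-3)·hr⁻¹ = (mol·L⁻¹)⁻²·hr⁻¹.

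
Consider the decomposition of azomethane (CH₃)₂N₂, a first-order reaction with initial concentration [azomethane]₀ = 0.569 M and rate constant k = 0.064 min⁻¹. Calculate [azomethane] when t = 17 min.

0.1917 M

Step 1: For a first-order reaction: [azomethane] = [azomethane]₀ × e^(-kt)
Step 2: [azomethane] = 0.569 × e^(-0.064 × 17)
Step 3: [azomethane] = 0.569 × e^(-1.088)
Step 4: [azomethane] = 0.569 × 0.33689 = 0.1917 M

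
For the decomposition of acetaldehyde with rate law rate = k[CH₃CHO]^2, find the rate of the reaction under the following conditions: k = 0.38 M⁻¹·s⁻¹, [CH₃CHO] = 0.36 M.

0.04925 M/s

Step 1: Identify the rate law: rate = k[CH₃CHO]^2
Step 2: Substitute values: rate = 0.38 × (0.36)^2
Step 3: Calculate: rate = 0.38 × 0.1296 = 0.049248 M/s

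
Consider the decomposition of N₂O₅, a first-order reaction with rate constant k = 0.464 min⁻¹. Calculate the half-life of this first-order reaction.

1.494 min

Step 1: For a first-order reaction, t₁/₂ = ln(2)/k
Step 2: t₁/₂ = ln(2)/0.464
Step 3: t₁/₂ = 0.6931/0.464 = 1.494 min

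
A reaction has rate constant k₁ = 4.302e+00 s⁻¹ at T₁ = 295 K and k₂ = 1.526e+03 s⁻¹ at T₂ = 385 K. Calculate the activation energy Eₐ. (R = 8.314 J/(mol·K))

61.6 kJ/mol

Step 1: Use the two-temperature Arrhenius form: ln(k₂/k₁) = -Eₐ/R × (1/T₂ - 1/T₁)
Step 2: ln(k₂/k₁) = ln(1.526e+03/4.302e+00) = ln(354.719) = 5.87133
Step 3: 1/T₂ - 1/T₁ = 1/385 - 1/295 = -7.924279e-04 K⁻¹
Step 4: Eₐ = -R × ln(k₂/k₁) / (1/T₂ - 1/T₁) = -8.314 × 5.87133 / -7.924279e-04
Step 5: Eₐ = 6.1601e+04 J/mol = 61.6 kJ/mol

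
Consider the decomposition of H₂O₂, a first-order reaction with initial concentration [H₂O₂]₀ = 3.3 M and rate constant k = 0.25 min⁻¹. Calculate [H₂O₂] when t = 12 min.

0.1643 M

Step 1: For a first-order reaction: [H₂O₂] = [H₂O₂]₀ × e^(-kt)
Step 2: [H₂O₂] = 3.3 × e^(-0.25 × 12)
Step 3: [H₂O₂] = 3.3 × e^(-3)
Step 4: [H₂O₂] = 3.3 × 0.0497871 = 0.1643 M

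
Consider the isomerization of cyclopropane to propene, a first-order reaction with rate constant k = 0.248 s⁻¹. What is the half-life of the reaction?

2.795 s

Step 1: For a first-order reaction, t₁/₂ = ln(2)/k
Step 2: t₁/₂ = ln(2)/0.248
Step 3: t₁/₂ = 0.6931/0.248 = 2.795 s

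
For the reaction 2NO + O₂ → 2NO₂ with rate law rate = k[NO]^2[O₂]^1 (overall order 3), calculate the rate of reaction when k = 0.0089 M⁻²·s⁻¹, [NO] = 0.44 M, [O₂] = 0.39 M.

0.000672 M/s

Step 1: The rate law is rate = k[NO]^2[O₂]^1, overall order = 2+1 = 3
Step 2: Substitute values: rate = 0.0089 × (0.44)^2 × (0.39)^1
Step 3: rate = 0.0089 × 0.1936 × 0.39 = 0.000671986 M/s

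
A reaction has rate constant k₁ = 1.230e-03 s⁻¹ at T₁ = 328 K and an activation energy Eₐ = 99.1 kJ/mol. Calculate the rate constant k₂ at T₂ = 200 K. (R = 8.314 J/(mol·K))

9.753e-14 s⁻¹

Step 1: Use the two-temperature Arrhenius form: ln(k₂/k₁) = -Eₐ/R × (1/T₂ - 1/T₁)
Step 2: Convert Eₐ to J/mol: 99.1 kJ/mol = 99100 J/mol
Step 3: 1/T₂ - 1/T₁ = 1/200 - 1/328 = 1.951220e-03 K⁻¹
Step 4: ln(k₂/k₁) = -99100/8.314 × 1.951220e-03 = -23.25787
Step 5: k₂ = k₁ × exp(-23.25787) = 1.230e-03 × 7.92931e-11 = 9.753e-14 s⁻¹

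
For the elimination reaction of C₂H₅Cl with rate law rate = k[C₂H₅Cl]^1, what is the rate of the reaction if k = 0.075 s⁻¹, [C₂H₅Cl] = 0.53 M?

0.03975 M/s

Step 1: Identify the rate law: rate = k[C₂H₅Cl]^1
Step 2: Substitute values: rate = 0.075 × (0.53)^1
Step 3: Calculate: rate = 0.075 × 0.53 = 0.03975 M/s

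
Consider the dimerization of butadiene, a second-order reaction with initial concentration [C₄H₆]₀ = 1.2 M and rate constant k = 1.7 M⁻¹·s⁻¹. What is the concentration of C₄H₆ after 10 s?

0.05607 M

Step 1: For a second-order reaction: 1/[C₄H₆] = 1/[C₄H₆]₀ + kt
Step 2: 1/[C₄H₆] = 1/1.2 + 1.7 × 10
Step 3: 1/[C₄H₆] = 0.8333 + 17 = 17.83
Step 4: [C₄H₆] = 1/17.83 = 0.05607 M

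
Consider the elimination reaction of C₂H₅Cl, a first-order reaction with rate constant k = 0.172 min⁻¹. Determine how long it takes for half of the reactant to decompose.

4.03 min

Step 1: For a first-order reaction, t₁/₂ = ln(2)/k
Step 2: t₁/₂ = ln(2)/0.172
Step 3: t₁/₂ = 0.6931/0.172 = 4.03 min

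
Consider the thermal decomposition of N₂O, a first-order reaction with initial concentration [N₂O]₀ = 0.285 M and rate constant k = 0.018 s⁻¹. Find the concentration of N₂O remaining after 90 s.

0.0564 M

Step 1: For a first-order reaction: [N₂O] = [N₂O]₀ × e^(-kt)
Step 2: [N₂O] = 0.285 × e^(-0.018 × 90)
Step 3: [N₂O] = 0.285 × e^(-1.62)
Step 4: [N₂O] = 0.285 × 0.197899 = 0.0564 M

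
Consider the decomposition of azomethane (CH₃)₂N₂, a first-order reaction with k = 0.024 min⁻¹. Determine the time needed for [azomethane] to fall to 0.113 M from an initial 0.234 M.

30.33 min

Step 1: For first-order: t = ln([azomethane]₀/[azomethane])/k
Step 2: t = ln(0.234/0.113)/0.024
Step 3: t = ln(2.071)/0.024
Step 4: t = 0.7279/0.024 = 30.33 min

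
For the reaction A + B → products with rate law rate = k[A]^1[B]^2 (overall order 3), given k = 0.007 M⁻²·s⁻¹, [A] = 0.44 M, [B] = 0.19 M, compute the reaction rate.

0.0001112 M/s

Step 1: The rate law is rate = k[A]^1[B]^2, overall order = 1+2 = 3
Step 2: Substitute values: rate = 0.007 × (0.44)^1 × (0.19)^2
Step 3: rate = 0.007 × 0.44 × 0.0361 = 0.000111188 M/s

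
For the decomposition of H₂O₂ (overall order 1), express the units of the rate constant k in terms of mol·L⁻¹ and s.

s⁻¹

Step 1: For overall order n, rate = k × (concentration)^n.
Step 2: Rate has units mol·L⁻¹·s⁻¹; concentration term has units (mol·L⁻¹)^1.
Step 3: k = rate / (concentration)^n, so units of k = (mol·L⁻¹)^(1-1)·s⁻¹ = s⁻¹.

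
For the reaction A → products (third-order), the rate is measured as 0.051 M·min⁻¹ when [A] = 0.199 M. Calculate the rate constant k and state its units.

6.472 M⁻²·min⁻¹

Step 1: rate = k[A]^3, so k = rate / [A]^3.
Step 2: k = 0.051 / (0.199)^3 = 0.051 / 0.007881.
Step 3: k = 6.472 M⁻²·min⁻¹.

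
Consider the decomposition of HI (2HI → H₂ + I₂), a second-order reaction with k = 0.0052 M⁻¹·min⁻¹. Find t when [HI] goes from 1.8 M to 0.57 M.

230.5 min

Step 1: For second-order: t = (1/[HI] - 1/[HI]₀)/k
Step 2: t = (1/0.57 - 1/1.8)/0.0052
Step 3: t = (1.754 - 0.5556)/0.0052
Step 4: t = 1.199/0.0052 = 230.5 min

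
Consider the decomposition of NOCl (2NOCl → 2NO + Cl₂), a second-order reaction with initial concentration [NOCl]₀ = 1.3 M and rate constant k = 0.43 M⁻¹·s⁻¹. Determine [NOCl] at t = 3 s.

0.4856 M

Step 1: For a second-order reaction: 1/[NOCl] = 1/[NOCl]₀ + kt
Step 2: 1/[NOCl] = 1/1.3 + 0.43 × 3
Step 3: 1/[NOCl] = 0.7692 + 1.29 = 2.059
Step 4: [NOCl] = 1/2.059 = 0.4856 M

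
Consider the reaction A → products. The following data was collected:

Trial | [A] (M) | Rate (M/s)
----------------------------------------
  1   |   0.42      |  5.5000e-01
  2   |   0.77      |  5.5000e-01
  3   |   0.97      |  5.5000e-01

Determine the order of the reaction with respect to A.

zeroth order (0)

Step 1: Compare trials - when concentration changes, rate stays constant.
Step 2: rate₂/rate₁ = 5.5000e-01/5.5000e-01 = 1
Step 3: [A]₂/[A]₁ = 0.77/0.42 = 1.833
Step 4: Since rate ratio ≈ (conc ratio)^0, the reaction is zeroth order.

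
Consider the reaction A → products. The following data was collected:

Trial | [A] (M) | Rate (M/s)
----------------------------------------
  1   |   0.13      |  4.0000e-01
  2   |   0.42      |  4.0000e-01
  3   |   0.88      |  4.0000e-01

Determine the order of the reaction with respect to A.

zeroth order (0)

Step 1: Compare trials - when concentration changes, rate stays constant.
Step 2: rate₂/rate₁ = 4.0000e-01/4.0000e-01 = 1
Step 3: [A]₂/[A]₁ = 0.42/0.13 = 3.231
Step 4: Since rate ratio ≈ (conc ratio)^0, the reaction is zeroth order.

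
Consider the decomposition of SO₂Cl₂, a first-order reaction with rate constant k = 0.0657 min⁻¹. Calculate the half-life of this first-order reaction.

10.55 min

Step 1: For a first-order reaction, t₁/₂ = ln(2)/k
Step 2: t₁/₂ = ln(2)/0.0657
Step 3: t₁/₂ = 0.6931/0.0657 = 10.55 min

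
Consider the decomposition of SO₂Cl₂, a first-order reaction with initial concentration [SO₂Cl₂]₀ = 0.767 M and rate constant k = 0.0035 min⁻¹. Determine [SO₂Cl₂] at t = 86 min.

0.5676 M

Step 1: For a first-order reaction: [SO₂Cl₂] = [SO₂Cl₂]₀ × e^(-kt)
Step 2: [SO₂Cl₂] = 0.767 × e^(-0.0035 × 86)
Step 3: [SO₂Cl₂] = 0.767 × e^(-0.301)
Step 4: [SO₂Cl₂] = 0.767 × 0.740078 = 0.5676 M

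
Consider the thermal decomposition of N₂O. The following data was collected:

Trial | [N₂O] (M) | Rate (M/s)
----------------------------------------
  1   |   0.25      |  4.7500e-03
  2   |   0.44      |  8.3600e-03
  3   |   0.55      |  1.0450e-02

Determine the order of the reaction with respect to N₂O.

first order (1)

Step 1: Compare trials to find order n where rate₂/rate₁ = ([N₂O]₂/[N₂O]₁)^n
Step 2: rate₂/rate₁ = 8.3600e-03/4.7500e-03 = 1.76
Step 3: [N₂O]₂/[N₂O]₁ = 0.44/0.25 = 1.76
Step 4: n = ln(1.76)/ln(1.76) = 1.00 ≈ 1
Step 5: The reaction is first order in N₂O.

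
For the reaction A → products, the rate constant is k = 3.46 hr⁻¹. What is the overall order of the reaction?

first order (1)

Step 1: The units of k for an nth-order reaction are (concentration)^(1-n)·(time)⁻¹.
Step 2: Here k has units hr⁻¹, so the concentration exponent is 0.
Step 3: 1 - n = 0 ⇒ n = 1. The reaction is first order.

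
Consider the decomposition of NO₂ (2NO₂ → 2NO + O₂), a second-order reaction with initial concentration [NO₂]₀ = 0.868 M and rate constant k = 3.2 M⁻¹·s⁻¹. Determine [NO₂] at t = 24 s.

0.01283 M

Step 1: For a second-order reaction: 1/[NO₂] = 1/[NO₂]₀ + kt
Step 2: 1/[NO₂] = 1/0.868 + 3.2 × 24
Step 3: 1/[NO₂] = 1.152 + 76.8 = 77.95
Step 4: [NO₂] = 1/77.95 = 0.01283 M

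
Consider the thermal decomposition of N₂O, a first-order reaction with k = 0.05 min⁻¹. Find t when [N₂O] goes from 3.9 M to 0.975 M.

27.73 min

Step 1: For first-order: t = ln([N₂O]₀/[N₂O])/k
Step 2: t = ln(3.9/0.975)/0.05
Step 3: t = ln(4)/0.05
Step 4: t = 1.386/0.05 = 27.73 min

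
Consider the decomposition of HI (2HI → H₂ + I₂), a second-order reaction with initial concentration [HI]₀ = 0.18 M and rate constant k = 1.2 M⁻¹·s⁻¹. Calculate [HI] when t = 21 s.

0.03251 M

Step 1: For a second-order reaction: 1/[HI] = 1/[HI]₀ + kt
Step 2: 1/[HI] = 1/0.18 + 1.2 × 21
Step 3: 1/[HI] = 5.556 + 25.2 = 30.76
Step 4: [HI] = 1/30.76 = 0.03251 M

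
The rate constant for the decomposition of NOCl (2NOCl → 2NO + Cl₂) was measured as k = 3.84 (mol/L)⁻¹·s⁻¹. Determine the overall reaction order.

second order (2)

Step 1: The units of k for an nth-order reaction are (concentration)^(1-n)·(time)⁻¹.
Step 2: Here k has units (mol/L)⁻¹·s⁻¹, so the concentration exponent is -1.
Step 3: 1 - n = -1 ⇒ n = 2. The reaction is second order.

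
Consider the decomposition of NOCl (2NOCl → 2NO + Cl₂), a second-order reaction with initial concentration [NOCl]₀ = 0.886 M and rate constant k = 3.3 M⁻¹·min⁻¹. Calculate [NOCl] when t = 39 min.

0.007702 M

Step 1: For a second-order reaction: 1/[NOCl] = 1/[NOCl]₀ + kt
Step 2: 1/[NOCl] = 1/0.886 + 3.3 × 39
Step 3: 1/[NOCl] = 1.129 + 128.7 = 129.8
Step 4: [NOCl] = 1/129.8 = 0.007702 M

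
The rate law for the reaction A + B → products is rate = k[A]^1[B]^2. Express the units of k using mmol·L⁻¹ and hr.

(mmol·L⁻¹)⁻²·hr⁻¹

Step 1: Overall order = 1 + 2 = 3.
Step 2: rate has units mmol·L⁻¹·hr⁻¹; [A]^1[B]^2 has units (mmol·L⁻¹)^3.
Step 3: k = rate/([A]^1[B]^2), so units of k = (mmol·L⁻¹)^(1-3)·hr⁻¹ = (mmol·L⁻¹)⁻²·hr⁻¹.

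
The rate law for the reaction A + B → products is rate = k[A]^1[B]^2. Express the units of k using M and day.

M⁻²·day⁻¹

Step 1: Overall order = 1 + 2 = 3.
Step 2: rate has units M·day⁻¹; [A]^1[B]^2 has units M^3.
Step 3: k = rate/([A]^1[B]^2), so units of k = M^(1-3)·day⁻¹ = M⁻²·day⁻¹.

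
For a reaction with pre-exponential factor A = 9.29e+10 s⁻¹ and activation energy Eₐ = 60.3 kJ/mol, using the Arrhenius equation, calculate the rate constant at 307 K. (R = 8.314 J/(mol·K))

5.10e+00 s⁻¹

Step 1: Use the Arrhenius equation: k = A × exp(-Eₐ/RT)
Step 2: Convert Eₐ to J/mol: 60.3 kJ/mol = 60300 J/mol
Step 3: Calculate the exponent: -Eₐ/(RT) = -60300/(8.314 × 307) = -23.62484
Step 4: k = 9.29e+10 × exp(-23.62484)
Step 5: k = 9.29e+10 × 5.49367e-11 = 5.1036e+00 s⁻¹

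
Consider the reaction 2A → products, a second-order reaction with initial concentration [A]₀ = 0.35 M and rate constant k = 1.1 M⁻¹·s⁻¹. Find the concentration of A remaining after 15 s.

0.05166 M

Step 1: For a second-order reaction: 1/[A] = 1/[A]₀ + kt
Step 2: 1/[A] = 1/0.35 + 1.1 × 15
Step 3: 1/[A] = 2.857 + 16.5 = 19.36
Step 4: [A] = 1/19.36 = 0.05166 M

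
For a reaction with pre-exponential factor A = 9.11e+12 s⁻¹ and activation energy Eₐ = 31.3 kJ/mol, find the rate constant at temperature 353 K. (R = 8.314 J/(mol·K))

2.13e+08 s⁻¹

Step 1: Use the Arrhenius equation: k = A × exp(-Eₐ/RT)
Step 2: Convert Eₐ to J/mol: 31.3 kJ/mol = 31300 J/mol
Step 3: Calculate the exponent: -Eₐ/(RT) = -31300/(8.314 × 353) = -10.66497
Step 4: k = 9.11e+12 × exp(-10.66497)
Step 5: k = 9.11e+12 × 2.33487e-05 = 2.1271e+08 s⁻¹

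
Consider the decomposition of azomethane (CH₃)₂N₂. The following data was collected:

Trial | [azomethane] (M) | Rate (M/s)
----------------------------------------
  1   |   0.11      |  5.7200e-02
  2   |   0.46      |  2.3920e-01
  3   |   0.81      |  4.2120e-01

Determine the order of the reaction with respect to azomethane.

first order (1)

Step 1: Compare trials to find order n where rate₂/rate₁ = ([azomethane]₂/[azomethane]₁)^n
Step 2: rate₂/rate₁ = 2.3920e-01/5.7200e-02 = 4.182
Step 3: [azomethane]₂/[azomethane]₁ = 0.46/0.11 = 4.182
Step 4: n = ln(4.182)/ln(4.182) = 1.00 ≈ 1
Step 5: The reaction is first order in azomethane.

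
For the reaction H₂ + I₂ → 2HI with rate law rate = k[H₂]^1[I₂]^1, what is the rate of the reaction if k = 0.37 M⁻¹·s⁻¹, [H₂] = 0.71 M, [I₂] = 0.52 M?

0.1366 M/s

Step 1: The rate law is rate = k[H₂]^1[I₂]^1
Step 2: Substitute: rate = 0.37 × (0.71)^1 × (0.52)^1
Step 3: rate = 0.37 × 0.71 × 0.52 = 0.136604 M/s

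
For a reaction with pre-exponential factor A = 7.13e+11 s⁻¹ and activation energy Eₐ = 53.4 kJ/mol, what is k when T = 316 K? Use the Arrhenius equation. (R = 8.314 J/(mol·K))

1.06e+03 s⁻¹

Step 1: Use the Arrhenius equation: k = A × exp(-Eₐ/RT)
Step 2: Convert Eₐ to J/mol: 53.4 kJ/mol = 53400 J/mol
Step 3: Calculate the exponent: -Eₐ/(RT) = -53400/(8.314 × 316) = -20.32564
Step 4: k = 7.13e+11 × exp(-20.32564)
Step 5: k = 7.13e+11 × 1.48829e-09 = 1.0612e+03 s⁻¹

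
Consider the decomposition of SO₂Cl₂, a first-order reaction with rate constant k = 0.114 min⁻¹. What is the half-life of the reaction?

6.08 min

Step 1: For a first-order reaction, t₁/₂ = ln(2)/k
Step 2: t₁/₂ = ln(2)/0.114
Step 3: t₁/₂ = 0.6931/0.114 = 6.08 min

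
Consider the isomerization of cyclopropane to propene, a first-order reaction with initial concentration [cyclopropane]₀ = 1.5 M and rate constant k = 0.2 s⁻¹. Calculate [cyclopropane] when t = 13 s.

0.1114 M

Step 1: For a first-order reaction: [cyclopropane] = [cyclopropane]₀ × e^(-kt)
Step 2: [cyclopropane] = 1.5 × e^(-0.2 × 13)
Step 3: [cyclopropane] = 1.5 × e^(-2.6)
Step 4: [cyclopropane] = 1.5 × 0.0742736 = 0.1114 M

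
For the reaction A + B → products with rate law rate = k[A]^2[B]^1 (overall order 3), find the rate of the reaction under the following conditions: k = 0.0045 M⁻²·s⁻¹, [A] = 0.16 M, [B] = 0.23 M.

2.65e-05 M/s

Step 1: The rate law is rate = k[A]^2[B]^1, overall order = 2+1 = 3
Step 2: Substitute values: rate = 0.0045 × (0.16)^2 × (0.23)^1
Step 3: rate = 0.0045 × 0.0256 × 0.23 = 2.6496e-05 M/s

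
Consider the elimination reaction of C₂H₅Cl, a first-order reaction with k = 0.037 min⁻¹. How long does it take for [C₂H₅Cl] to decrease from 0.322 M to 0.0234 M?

70.86 min

Step 1: For first-order: t = ln([C₂H₅Cl]₀/[C₂H₅Cl])/k
Step 2: t = ln(0.322/0.0234)/0.037
Step 3: t = ln(13.76)/0.037
Step 4: t = 2.622/0.037 = 70.86 min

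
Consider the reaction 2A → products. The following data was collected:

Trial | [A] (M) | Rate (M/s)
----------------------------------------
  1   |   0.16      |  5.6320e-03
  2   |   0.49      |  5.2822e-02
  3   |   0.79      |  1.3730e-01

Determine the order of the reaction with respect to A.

second order (2)

Step 1: Compare trials to find order n where rate₂/rate₁ = ([A]₂/[A]₁)^n
Step 2: rate₂/rate₁ = 5.2822e-02/5.6320e-03 = 9.379
Step 3: [A]₂/[A]₁ = 0.49/0.16 = 3.062
Step 4: n = ln(9.379)/ln(3.062) = 2.00 ≈ 2
Step 5: The reaction is second order in A.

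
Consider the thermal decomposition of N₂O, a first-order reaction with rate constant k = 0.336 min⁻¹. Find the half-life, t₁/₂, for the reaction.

2.063 min

Step 1: For a first-order reaction, t₁/₂ = ln(2)/k
Step 2: t₁/₂ = ln(2)/0.336
Step 3: t₁/₂ = 0.6931/0.336 = 2.063 min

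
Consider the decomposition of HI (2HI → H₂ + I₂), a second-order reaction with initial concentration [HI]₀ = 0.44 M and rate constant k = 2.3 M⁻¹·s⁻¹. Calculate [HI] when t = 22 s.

0.01891 M

Step 1: For a second-order reaction: 1/[HI] = 1/[HI]₀ + kt
Step 2: 1/[HI] = 1/0.44 + 2.3 × 22
Step 3: 1/[HI] = 2.273 + 50.6 = 52.87
Step 4: [HI] = 1/52.87 = 0.01891 M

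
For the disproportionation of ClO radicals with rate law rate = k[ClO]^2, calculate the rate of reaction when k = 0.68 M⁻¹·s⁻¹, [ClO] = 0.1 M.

0.0068 M/s

Step 1: Identify the rate law: rate = k[ClO]^2
Step 2: Substitute values: rate = 0.68 × (0.1)^2
Step 3: Calculate: rate = 0.68 × 0.01 = 0.0068 M/s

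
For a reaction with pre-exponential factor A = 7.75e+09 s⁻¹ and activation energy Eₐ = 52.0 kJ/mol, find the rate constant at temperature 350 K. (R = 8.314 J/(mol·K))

1.34e+02 s⁻¹

Step 1: Use the Arrhenius equation: k = A × exp(-Eₐ/RT)
Step 2: Convert Eₐ to J/mol: 52.0 kJ/mol = 52000 J/mol
Step 3: Calculate the exponent: -Eₐ/(RT) = -52000/(8.314 × 350) = -17.87003
Step 4: k = 7.75e+09 × exp(-17.87003)
Step 5: k = 7.75e+09 × 1.73438e-08 = 1.3441e+02 s⁻¹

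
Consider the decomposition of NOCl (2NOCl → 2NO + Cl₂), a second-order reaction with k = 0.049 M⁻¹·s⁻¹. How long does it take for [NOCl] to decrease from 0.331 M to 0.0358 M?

508.4 s

Step 1: For second-order: t = (1/[NOCl] - 1/[NOCl]₀)/k
Step 2: t = (1/0.0358 - 1/0.331)/0.049
Step 3: t = (27.93 - 3.021)/0.049
Step 4: t = 24.91/0.049 = 508.4 s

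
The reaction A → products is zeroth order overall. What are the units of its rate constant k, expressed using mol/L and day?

mol/L·day⁻¹

Step 1: For overall order n, rate = k × (concentration)^n.
Step 2: Rate has units mol/L·day⁻¹; concentration term has units (mol/L)^0.
Step 3: k = rate / (concentration)^n, so units of k = (mol/L)^(1-0)·day⁻¹ = mol/L·day⁻¹.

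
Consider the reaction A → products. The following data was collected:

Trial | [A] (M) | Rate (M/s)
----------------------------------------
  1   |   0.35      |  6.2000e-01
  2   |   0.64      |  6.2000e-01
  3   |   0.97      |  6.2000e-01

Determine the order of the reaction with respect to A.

zeroth order (0)

Step 1: Compare trials - when concentration changes, rate stays constant.
Step 2: rate₂/rate₁ = 6.2000e-01/6.2000e-01 = 1
Step 3: [A]₂/[A]₁ = 0.64/0.35 = 1.829
Step 4: Since rate ratio ≈ (conc ratio)^0, the reaction is zeroth order.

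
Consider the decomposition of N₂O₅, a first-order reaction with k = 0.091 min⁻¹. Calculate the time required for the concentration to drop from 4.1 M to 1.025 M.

15.23 min

Step 1: For first-order: t = ln([N₂O₅]₀/[N₂O₅])/k
Step 2: t = ln(4.1/1.025)/0.091
Step 3: t = ln(4)/0.091
Step 4: t = 1.386/0.091 = 15.23 min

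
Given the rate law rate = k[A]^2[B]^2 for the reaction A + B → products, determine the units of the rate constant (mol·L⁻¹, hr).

(mol·L⁻¹)⁻³·hr⁻¹

Step 1: Overall order = 2 + 2 = 4.
Step 2: rate has units mol·L⁻¹·hr⁻¹; [A]^2[B]^2 has units (mol·L⁻¹)^4.
Step 3: k = rate/([A]^2[B]^2), so units of k = (mol·L⁻¹)^(1-4)·hr⁻¹ = (mol·L⁻¹)⁻³·hr⁻¹.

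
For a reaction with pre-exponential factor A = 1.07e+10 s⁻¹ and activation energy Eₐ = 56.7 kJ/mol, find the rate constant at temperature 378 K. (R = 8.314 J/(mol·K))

1.56e+02 s⁻¹

Step 1: Use the Arrhenius equation: k = A × exp(-Eₐ/RT)
Step 2: Convert Eₐ to J/mol: 56.7 kJ/mol = 56700 J/mol
Step 3: Calculate the exponent: -Eₐ/(RT) = -56700/(8.314 × 378) = -18.04186
Step 4: k = 1.07e+10 × exp(-18.04186)
Step 5: k = 1.07e+10 × 1.46056e-08 = 1.5628e+02 s⁻¹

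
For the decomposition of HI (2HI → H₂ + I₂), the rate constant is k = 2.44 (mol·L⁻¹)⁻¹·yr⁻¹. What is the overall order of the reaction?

second order (2)

Step 1: The units of k for an nth-order reaction are (concentration)^(1-n)·(time)⁻¹.
Step 2: Here k has units (mol·L⁻¹)⁻¹·yr⁻¹, so the concentration exponent is -1.
Step 3: 1 - n = -1 ⇒ n = 2. The reaction is second order.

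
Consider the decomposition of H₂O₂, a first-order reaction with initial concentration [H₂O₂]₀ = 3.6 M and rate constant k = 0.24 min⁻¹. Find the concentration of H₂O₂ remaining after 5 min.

1.084 M

Step 1: For a first-order reaction: [H₂O₂] = [H₂O₂]₀ × e^(-kt)
Step 2: [H₂O₂] = 3.6 × e^(-0.24 × 5)
Step 3: [H₂O₂] = 3.6 × e^(-1.2)
Step 4: [H₂O₂] = 3.6 × 0.301194 = 1.084 M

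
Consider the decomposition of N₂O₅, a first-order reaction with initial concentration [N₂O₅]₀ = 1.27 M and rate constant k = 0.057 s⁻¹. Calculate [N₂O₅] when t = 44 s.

0.1034 M

Step 1: For a first-order reaction: [N₂O₅] = [N₂O₅]₀ × e^(-kt)
Step 2: [N₂O₅] = 1.27 × e^(-0.057 × 44)
Step 3: [N₂O₅] = 1.27 × e^(-2.508)
Step 4: [N₂O₅] = 1.27 × 0.0814309 = 0.1034 M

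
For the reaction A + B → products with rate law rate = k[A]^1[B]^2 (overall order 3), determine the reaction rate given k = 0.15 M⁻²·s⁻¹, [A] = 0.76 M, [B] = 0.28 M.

0.008938 M/s

Step 1: The rate law is rate = k[A]^1[B]^2, overall order = 1+2 = 3
Step 2: Substitute values: rate = 0.15 × (0.76)^1 × (0.28)^2
Step 3: rate = 0.15 × 0.76 × 0.0784 = 0.0089376 M/s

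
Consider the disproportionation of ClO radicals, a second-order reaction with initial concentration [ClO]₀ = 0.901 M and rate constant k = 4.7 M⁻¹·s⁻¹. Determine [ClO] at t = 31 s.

0.006812 M

Step 1: For a second-order reaction: 1/[ClO] = 1/[ClO]₀ + kt
Step 2: 1/[ClO] = 1/0.901 + 4.7 × 31
Step 3: 1/[ClO] = 1.11 + 145.7 = 146.8
Step 4: [ClO] = 1/146.8 = 0.006812 M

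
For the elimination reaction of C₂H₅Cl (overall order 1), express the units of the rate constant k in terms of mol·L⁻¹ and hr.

hr⁻¹

Step 1: For overall order n, rate = k × (concentration)^n.
Step 2: Rate has units mol·L⁻¹·hr⁻¹; concentration term has units (mol·L⁻¹)^1.
Step 3: k = rate / (concentration)^n, so units of k = (mol·L⁻¹)^(1-1)·hr⁻¹ = hr⁻¹.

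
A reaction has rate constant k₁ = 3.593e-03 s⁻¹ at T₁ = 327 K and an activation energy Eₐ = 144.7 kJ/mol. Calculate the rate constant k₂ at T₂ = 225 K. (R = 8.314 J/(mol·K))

1.193e-13 s⁻¹

Step 1: Use the two-temperature Arrhenius form: ln(k₂/k₁) = -Eₐ/R × (1/T₂ - 1/T₁)
Step 2: Convert Eₐ to J/mol: 144.7 kJ/mol = 144700 J/mol
Step 3: 1/T₂ - 1/T₁ = 1/225 - 1/327 = 1.386340e-03 K⁻¹
Step 4: ln(k₂/k₁) = -144700/8.314 × 1.386340e-03 = -24.12839
Step 5: k₂ = k₁ × exp(-24.12839) = 3.593e-03 × 3.32027e-11 = 1.193e-13 s⁻¹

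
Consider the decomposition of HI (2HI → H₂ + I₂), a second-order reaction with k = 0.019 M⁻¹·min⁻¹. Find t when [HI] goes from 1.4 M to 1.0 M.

15.04 min

Step 1: For second-order: t = (1/[HI] - 1/[HI]₀)/k
Step 2: t = (1/1.0 - 1/1.4)/0.019
Step 3: t = (1 - 0.7143)/0.019
Step 4: t = 0.2857/0.019 = 15.04 min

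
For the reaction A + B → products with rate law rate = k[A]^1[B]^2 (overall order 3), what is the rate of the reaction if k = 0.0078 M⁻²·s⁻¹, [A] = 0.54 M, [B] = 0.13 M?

7.118e-05 M/s

Step 1: The rate law is rate = k[A]^1[B]^2, overall order = 1+2 = 3
Step 2: Substitute values: rate = 0.0078 × (0.54)^1 × (0.13)^2
Step 3: rate = 0.0078 × 0.54 × 0.0169 = 7.11828e-05 M/s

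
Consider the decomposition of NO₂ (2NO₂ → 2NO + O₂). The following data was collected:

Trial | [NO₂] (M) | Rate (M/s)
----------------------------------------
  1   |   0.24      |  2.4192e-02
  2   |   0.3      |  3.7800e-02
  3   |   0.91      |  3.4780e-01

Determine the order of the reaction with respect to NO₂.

second order (2)

Step 1: Compare trials to find order n where rate₂/rate₁ = ([NO₂]₂/[NO₂]₁)^n
Step 2: rate₂/rate₁ = 3.7800e-02/2.4192e-02 = 1.563
Step 3: [NO₂]₂/[NO₂]₁ = 0.3/0.24 = 1.25
Step 4: n = ln(1.563)/ln(1.25) = 2.00 ≈ 2
Step 5: The reaction is second order in NO₂.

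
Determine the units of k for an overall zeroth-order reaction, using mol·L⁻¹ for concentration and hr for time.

mol·L⁻¹·hr⁻¹

Step 1: For overall order n, rate = k × (concentration)^n.
Step 2: Rate has units mol·L⁻¹·hr⁻¹; concentration term has units (mol·L⁻¹)^0.
Step 3: k = rate / (concentration)^n, so units of k = (mol·L⁻¹)^(1-0)·hr⁻¹ = mol·L⁻¹·hr⁻¹.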